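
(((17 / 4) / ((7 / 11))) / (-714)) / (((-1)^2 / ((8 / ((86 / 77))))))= -121 / 1806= -0.07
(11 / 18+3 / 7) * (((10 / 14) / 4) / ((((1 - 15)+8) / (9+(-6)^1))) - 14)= -34453 / 2352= -14.65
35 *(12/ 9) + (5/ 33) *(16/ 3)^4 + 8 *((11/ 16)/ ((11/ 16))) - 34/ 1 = 382922/ 2673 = 143.26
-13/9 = -1.44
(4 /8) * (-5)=-5 /2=-2.50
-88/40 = -11/5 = -2.20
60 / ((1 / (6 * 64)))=23040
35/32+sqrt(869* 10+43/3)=35/32+sqrt(78339)/3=94.39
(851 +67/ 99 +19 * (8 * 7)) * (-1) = -189652/ 99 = -1915.68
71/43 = 1.65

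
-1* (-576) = 576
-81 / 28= -2.89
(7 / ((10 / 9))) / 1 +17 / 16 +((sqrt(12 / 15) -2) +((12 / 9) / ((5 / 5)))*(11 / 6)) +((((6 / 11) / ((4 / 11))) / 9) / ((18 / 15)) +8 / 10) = 2*sqrt(5) / 5 +2099 / 240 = 9.64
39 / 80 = 0.49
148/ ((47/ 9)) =1332/ 47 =28.34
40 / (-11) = -40 / 11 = -3.64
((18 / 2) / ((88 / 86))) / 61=387 / 2684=0.14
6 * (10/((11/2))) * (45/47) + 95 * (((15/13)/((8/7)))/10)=2154615/107536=20.04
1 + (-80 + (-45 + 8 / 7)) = -860 / 7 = -122.86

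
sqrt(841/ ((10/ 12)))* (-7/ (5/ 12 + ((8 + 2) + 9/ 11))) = -26796* sqrt(30)/ 7415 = -19.79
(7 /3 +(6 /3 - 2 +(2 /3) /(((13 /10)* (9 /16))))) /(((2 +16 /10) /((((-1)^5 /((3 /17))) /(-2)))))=96815 /37908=2.55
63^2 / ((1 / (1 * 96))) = 381024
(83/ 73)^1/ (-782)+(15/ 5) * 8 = 1369981/ 57086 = 24.00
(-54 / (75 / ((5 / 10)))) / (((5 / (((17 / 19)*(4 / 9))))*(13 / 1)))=-68 / 30875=-0.00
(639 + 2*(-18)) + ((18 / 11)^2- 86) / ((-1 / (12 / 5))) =485799 / 605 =802.97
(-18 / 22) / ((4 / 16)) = -36 / 11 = -3.27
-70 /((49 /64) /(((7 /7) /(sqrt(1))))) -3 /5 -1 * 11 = -3606 /35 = -103.03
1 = 1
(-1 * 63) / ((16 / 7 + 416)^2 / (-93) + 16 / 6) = 287091 / 8561032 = 0.03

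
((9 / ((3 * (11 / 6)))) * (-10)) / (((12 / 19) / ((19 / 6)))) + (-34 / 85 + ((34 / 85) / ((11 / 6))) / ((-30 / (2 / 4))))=-45347 / 550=-82.45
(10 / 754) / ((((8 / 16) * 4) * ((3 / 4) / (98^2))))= 96040 / 1131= 84.92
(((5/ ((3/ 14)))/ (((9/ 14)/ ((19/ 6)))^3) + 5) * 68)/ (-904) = -2804657195/ 13345074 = -210.16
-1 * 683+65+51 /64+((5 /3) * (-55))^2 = 4484491 /576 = 7785.57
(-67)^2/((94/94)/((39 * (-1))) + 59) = 175071/2300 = 76.12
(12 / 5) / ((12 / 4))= 4 / 5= 0.80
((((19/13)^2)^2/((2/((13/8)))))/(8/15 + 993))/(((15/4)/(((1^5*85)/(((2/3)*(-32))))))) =-33231855/8381924096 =-0.00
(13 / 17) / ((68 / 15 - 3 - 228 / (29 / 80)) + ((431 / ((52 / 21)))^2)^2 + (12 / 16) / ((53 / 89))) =2191400989440 / 2630268059908828140367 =0.00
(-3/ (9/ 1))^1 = -1/ 3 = -0.33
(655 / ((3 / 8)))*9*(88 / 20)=69168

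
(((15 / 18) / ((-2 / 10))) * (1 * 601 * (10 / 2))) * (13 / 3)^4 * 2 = -2145645125 / 243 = -8829815.33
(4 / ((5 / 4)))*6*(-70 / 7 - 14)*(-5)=2304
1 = 1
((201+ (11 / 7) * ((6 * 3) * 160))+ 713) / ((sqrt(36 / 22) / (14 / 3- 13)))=-475975 * sqrt(22) / 63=-35436.84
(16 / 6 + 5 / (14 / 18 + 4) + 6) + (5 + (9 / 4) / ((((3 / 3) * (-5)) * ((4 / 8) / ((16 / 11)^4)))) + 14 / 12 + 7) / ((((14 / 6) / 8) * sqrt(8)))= 1253 / 129 + 573389 * sqrt(2) / 73205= 20.79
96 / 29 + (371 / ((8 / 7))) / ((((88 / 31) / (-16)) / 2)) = -3656.10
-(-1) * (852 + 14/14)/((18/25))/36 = 21325/648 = 32.91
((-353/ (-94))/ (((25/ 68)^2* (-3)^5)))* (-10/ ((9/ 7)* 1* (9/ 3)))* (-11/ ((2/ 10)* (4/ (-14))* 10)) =219948652/ 38545875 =5.71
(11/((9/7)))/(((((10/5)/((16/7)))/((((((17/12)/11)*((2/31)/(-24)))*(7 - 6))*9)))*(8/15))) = -85/1488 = -0.06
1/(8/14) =7/4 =1.75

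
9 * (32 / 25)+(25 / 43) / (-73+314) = 2985169 / 259075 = 11.52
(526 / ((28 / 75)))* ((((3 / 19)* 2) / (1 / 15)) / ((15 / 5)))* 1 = 295875 / 133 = 2224.62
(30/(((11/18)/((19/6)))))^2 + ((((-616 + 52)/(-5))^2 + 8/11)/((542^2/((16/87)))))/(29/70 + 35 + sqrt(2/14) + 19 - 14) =8592681577953280132/355567341216505 - 13514368 * sqrt(7)/19394582248173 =24166.12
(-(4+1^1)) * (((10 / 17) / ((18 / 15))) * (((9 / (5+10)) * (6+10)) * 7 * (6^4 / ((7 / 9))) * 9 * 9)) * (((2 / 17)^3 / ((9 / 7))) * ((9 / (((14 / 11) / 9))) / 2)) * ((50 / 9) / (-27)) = 15396480000 / 83521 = 184342.62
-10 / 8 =-5 / 4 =-1.25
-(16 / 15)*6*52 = -1664 / 5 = -332.80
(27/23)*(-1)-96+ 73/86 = -190531/1978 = -96.33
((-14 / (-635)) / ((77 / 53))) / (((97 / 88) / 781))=662288 / 61595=10.75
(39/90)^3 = 2197/27000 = 0.08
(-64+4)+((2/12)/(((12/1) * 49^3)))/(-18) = -9148386241/152473104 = -60.00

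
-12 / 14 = -6 / 7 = -0.86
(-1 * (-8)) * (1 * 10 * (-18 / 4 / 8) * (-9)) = 405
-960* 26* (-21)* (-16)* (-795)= 6667315200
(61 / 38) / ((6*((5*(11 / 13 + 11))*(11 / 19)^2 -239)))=-15067 / 12341484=-0.00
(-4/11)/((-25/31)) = 124/275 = 0.45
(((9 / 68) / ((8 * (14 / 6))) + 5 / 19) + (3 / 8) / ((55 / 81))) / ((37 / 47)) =153836029 / 147236320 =1.04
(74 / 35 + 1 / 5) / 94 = 81 / 3290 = 0.02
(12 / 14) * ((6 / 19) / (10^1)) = 18 / 665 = 0.03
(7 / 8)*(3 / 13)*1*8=21 / 13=1.62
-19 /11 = -1.73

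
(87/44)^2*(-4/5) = -7569/2420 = -3.13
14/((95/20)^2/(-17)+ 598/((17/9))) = 3808/85751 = 0.04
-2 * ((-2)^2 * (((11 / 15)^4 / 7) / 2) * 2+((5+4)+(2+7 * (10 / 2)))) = -32719628 / 354375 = -92.33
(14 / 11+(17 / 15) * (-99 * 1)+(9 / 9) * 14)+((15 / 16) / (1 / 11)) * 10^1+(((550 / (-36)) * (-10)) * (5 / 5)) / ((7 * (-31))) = 4720831 / 859320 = 5.49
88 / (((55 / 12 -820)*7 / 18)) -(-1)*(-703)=-48170993 / 68495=-703.28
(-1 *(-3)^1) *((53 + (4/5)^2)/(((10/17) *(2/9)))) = 615519/500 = 1231.04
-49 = -49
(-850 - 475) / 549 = -1325 / 549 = -2.41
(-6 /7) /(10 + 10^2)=-3 /385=-0.01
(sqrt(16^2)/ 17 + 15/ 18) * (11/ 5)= 1991/ 510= 3.90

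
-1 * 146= -146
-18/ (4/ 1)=-9/ 2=-4.50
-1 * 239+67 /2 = -411 /2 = -205.50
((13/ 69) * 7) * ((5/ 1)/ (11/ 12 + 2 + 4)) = 1820/ 1909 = 0.95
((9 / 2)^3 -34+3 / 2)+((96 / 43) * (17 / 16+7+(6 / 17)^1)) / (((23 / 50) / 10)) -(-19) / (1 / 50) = 190600097 / 134504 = 1417.06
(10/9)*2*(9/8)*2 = 5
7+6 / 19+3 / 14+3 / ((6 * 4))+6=14529 / 1064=13.66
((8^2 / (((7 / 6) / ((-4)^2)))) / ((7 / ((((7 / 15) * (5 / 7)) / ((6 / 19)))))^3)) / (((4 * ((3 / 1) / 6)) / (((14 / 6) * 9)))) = 877952 / 27783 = 31.60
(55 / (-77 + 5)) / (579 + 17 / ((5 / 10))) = -55 / 44136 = -0.00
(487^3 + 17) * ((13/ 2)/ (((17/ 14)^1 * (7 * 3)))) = 500505720/ 17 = 29441512.94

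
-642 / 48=-13.38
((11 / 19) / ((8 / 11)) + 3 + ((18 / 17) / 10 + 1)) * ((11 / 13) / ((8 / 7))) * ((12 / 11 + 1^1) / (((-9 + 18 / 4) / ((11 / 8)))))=-12462527 / 5374720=-2.32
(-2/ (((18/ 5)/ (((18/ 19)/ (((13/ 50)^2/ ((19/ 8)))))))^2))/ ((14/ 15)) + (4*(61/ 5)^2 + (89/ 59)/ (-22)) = 5347353503403/ 12975262300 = 412.12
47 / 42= 1.12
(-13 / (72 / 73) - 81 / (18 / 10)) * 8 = -4189 / 9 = -465.44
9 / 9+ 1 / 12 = 13 / 12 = 1.08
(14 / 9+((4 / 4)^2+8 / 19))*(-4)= -2036 / 171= -11.91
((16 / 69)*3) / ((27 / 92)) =2.37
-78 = -78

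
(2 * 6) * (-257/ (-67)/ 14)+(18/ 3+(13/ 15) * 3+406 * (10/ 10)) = 979947/ 2345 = 417.89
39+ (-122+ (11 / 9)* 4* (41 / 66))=-2159 / 27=-79.96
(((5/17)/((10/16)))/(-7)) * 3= -24/119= -0.20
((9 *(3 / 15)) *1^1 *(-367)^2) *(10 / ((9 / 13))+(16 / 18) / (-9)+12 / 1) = 287426326 / 45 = 6387251.69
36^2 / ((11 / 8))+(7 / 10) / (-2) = 207283 / 220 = 942.20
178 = 178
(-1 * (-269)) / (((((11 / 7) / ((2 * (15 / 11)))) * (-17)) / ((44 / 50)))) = -22596 / 935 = -24.17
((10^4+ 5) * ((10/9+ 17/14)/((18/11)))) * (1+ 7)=21497410/189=113742.91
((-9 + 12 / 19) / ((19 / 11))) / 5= -1749 / 1805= -0.97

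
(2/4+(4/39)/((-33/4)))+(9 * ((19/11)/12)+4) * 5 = 138815/5148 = 26.96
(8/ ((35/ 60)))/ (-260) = -24/ 455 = -0.05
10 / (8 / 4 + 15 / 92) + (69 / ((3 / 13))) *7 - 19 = 413646 / 199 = 2078.62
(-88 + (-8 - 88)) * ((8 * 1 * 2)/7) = -2944/7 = -420.57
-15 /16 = -0.94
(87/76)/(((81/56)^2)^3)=0.13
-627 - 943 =-1570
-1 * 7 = -7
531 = 531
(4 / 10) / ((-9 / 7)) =-14 / 45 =-0.31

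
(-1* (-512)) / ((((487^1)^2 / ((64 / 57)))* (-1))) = -32768 / 13518633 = -0.00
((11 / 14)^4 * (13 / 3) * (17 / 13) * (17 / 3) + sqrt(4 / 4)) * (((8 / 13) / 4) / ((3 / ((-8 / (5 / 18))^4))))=9111218577408 / 19508125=467047.38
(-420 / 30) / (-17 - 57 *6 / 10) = 35 / 128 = 0.27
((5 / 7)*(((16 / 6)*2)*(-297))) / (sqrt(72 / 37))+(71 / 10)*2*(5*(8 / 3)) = 568 / 3 - 660*sqrt(74) / 7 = -621.74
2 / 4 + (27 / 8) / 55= 0.56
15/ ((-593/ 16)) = -240/ 593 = -0.40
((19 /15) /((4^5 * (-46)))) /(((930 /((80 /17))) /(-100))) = 95 /6981696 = 0.00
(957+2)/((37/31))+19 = 30432/37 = 822.49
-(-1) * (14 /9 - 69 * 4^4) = -158962 /9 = -17662.44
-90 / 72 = -5 / 4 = -1.25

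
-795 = -795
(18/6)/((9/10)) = 10/3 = 3.33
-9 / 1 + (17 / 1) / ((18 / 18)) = 8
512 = 512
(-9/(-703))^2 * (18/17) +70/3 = 588113084/25204659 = 23.33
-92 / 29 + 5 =53 / 29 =1.83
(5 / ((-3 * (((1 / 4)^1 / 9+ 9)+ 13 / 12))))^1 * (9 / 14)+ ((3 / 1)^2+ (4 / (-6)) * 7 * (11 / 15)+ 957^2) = 915854.47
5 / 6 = 0.83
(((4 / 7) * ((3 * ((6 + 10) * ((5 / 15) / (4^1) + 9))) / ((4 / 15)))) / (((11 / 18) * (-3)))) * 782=-30685680 / 77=-398515.32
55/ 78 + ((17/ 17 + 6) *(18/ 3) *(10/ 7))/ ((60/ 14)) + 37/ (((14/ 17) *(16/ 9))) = 349243/ 8736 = 39.98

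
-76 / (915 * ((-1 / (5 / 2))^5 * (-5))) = -2375 / 1464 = -1.62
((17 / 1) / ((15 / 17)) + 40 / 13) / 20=4357 / 3900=1.12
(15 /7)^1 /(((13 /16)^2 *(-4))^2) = 61440 /199927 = 0.31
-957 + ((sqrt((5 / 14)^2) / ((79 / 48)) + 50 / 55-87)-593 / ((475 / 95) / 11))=-71398419 / 30415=-2347.47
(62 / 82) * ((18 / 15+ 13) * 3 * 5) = 6603 / 41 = 161.05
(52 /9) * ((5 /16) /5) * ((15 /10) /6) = 0.09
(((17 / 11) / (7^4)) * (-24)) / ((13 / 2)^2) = -0.00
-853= -853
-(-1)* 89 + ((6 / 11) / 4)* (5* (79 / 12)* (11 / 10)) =1503 / 16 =93.94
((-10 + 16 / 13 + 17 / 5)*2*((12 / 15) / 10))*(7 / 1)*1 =-9772 / 1625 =-6.01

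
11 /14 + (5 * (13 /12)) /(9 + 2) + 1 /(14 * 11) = 1.28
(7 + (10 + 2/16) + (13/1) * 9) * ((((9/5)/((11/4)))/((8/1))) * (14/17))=67599/7480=9.04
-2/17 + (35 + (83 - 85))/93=125/527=0.24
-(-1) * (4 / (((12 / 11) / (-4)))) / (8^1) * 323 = -3553 / 6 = -592.17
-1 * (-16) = 16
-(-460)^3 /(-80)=-1216700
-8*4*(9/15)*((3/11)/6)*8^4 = -196608/55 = -3574.69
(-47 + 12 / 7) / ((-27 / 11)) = 3487 / 189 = 18.45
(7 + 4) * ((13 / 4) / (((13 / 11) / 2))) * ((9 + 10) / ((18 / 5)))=11495 / 36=319.31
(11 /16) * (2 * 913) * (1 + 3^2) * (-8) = -100430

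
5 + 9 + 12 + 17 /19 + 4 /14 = 3615 /133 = 27.18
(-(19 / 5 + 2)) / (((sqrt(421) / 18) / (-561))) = 292842 * sqrt(421) / 2105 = 2854.45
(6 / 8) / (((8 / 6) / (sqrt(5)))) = 9*sqrt(5) / 16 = 1.26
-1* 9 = -9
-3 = -3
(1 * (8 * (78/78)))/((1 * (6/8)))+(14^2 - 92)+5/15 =115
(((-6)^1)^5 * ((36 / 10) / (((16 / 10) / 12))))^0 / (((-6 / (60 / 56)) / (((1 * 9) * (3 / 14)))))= -135 / 392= -0.34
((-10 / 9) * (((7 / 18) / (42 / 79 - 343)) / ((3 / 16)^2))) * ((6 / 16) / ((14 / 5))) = 0.00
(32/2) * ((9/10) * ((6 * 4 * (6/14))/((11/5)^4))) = 648000/102487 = 6.32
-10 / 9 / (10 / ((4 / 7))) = -4 / 63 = -0.06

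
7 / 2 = 3.50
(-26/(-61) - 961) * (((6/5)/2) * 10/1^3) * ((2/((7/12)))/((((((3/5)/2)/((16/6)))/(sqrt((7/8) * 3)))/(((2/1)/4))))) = -9375200 * sqrt(42)/427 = -142290.96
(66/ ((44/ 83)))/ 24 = 83/ 16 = 5.19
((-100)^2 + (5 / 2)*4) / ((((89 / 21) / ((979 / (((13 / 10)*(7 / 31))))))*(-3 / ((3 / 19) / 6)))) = -1312850 / 19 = -69097.37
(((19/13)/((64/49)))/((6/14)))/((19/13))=343/192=1.79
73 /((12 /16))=292 /3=97.33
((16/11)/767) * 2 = 32/8437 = 0.00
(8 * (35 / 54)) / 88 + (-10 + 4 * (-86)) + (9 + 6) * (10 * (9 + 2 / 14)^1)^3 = 2335630927337 / 203742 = 11463669.38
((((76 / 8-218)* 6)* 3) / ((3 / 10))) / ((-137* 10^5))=1251 / 1370000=0.00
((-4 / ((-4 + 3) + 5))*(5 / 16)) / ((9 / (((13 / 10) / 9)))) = -13 / 2592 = -0.01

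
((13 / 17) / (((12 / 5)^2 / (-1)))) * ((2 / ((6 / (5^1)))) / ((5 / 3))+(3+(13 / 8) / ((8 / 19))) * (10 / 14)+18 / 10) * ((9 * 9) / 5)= -2017899 / 121856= -16.56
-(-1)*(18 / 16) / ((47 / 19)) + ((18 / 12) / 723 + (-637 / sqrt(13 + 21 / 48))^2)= 588315520049 / 19482440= 30197.22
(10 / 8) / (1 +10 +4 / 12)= 15 / 136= 0.11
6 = 6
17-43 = -26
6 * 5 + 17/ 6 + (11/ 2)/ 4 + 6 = 965/ 24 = 40.21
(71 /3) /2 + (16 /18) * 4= 15.39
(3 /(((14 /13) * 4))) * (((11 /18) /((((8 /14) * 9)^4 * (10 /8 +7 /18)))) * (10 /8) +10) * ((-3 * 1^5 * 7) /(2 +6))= -25767026155 /1409384448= -18.28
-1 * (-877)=877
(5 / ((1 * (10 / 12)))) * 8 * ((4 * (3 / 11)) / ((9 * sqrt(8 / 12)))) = 32 * sqrt(6) / 11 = 7.13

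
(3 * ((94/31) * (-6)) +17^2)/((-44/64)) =-116272/341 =-340.97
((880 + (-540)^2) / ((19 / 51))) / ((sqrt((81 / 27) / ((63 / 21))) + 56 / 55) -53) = -205101600 / 13319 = -15399.17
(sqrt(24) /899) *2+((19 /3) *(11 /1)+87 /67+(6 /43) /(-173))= 4 *sqrt(6) /899+106108690 /1495239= 70.98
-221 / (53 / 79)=-329.42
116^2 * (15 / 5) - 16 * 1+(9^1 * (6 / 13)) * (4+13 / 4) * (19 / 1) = 1064029 / 26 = 40924.19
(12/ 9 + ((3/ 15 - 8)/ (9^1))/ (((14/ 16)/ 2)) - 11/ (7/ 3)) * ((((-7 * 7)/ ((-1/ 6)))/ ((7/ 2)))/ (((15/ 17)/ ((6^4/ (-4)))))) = 4134672/ 25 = 165386.88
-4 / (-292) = 1 / 73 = 0.01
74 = 74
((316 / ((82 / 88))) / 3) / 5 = 22.61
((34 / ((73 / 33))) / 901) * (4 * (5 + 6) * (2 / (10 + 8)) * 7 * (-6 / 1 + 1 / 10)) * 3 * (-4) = 799568 / 19345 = 41.33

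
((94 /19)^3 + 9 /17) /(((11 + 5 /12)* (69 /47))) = 2666151892 /367416053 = 7.26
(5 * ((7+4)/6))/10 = 11/12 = 0.92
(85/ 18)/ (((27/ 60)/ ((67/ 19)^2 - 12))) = 133450/ 29241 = 4.56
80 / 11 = 7.27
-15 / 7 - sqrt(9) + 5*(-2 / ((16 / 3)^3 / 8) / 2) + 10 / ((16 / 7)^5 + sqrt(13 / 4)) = -82623298410928339 / 15749437608995328 - 5649504980*sqrt(13) / 4394374332867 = -5.25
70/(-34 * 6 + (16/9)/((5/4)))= -1575/4558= -0.35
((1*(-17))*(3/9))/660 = -17/1980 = -0.01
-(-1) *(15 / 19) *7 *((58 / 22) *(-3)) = -9135 / 209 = -43.71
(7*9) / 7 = 9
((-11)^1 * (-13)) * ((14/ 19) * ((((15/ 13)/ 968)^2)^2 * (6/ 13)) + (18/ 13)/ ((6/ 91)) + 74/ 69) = 2358368707701484807529/ 747179337943593984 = 3156.36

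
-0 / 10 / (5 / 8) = 0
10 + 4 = 14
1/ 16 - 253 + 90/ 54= -12061/ 48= -251.27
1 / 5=0.20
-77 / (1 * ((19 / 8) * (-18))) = 308 / 171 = 1.80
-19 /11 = -1.73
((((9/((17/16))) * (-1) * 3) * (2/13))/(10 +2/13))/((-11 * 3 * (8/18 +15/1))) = 0.00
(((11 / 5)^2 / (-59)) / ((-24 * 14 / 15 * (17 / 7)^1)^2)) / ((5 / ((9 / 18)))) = -121 / 43650560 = -0.00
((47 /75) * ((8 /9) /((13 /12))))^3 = 3402072064 /25025203125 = 0.14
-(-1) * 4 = 4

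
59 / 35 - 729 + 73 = -22901 / 35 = -654.31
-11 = -11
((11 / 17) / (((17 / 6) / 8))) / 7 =528 / 2023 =0.26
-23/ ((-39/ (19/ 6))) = 437/ 234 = 1.87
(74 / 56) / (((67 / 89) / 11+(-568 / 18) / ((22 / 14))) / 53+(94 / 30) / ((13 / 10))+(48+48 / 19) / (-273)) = 4267757637 / 5967065684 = 0.72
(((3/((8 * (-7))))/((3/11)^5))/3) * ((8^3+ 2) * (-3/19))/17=41390107/732564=56.50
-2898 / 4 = -724.50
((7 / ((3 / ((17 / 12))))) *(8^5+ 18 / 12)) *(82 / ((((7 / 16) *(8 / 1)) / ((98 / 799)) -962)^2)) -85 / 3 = -111527509019 / 6148284921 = -18.14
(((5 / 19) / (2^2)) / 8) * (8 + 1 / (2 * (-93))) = 7435 / 113088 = 0.07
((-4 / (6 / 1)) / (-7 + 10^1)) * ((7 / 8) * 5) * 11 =-385 / 36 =-10.69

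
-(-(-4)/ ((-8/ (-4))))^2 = -4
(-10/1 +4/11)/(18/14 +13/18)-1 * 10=-41186/2783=-14.80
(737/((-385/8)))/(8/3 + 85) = -1608/9205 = -0.17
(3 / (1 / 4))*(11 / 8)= 33 / 2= 16.50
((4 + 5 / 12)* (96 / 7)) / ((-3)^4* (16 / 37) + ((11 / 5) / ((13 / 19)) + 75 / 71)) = 36200060 / 23486603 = 1.54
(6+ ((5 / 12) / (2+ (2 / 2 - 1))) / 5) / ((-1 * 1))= -145 / 24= -6.04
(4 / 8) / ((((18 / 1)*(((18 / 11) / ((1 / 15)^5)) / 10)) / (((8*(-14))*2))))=-616 / 12301875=-0.00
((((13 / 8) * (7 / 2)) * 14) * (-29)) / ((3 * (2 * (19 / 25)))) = -461825 / 912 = -506.39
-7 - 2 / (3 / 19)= -59 / 3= -19.67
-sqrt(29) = -5.39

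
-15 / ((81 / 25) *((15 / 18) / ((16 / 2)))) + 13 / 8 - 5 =-3443 / 72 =-47.82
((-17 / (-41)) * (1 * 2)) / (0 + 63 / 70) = 340 / 369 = 0.92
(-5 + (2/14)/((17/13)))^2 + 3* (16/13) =5083140/184093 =27.61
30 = 30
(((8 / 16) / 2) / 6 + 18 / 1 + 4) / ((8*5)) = 529 / 960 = 0.55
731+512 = 1243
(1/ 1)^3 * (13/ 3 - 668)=-1991/ 3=-663.67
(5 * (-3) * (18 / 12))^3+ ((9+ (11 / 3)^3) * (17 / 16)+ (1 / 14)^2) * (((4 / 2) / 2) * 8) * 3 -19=-35008157 / 3528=-9922.95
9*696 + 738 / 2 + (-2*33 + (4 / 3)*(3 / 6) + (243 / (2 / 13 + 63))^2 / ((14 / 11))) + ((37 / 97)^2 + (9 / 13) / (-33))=250612640676257045 / 38090362924614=6579.42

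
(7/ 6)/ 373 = 7/ 2238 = 0.00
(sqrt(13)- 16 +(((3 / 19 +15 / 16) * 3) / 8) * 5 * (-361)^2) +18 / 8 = sqrt(13) +34258945 / 128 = 267651.61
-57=-57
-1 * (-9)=9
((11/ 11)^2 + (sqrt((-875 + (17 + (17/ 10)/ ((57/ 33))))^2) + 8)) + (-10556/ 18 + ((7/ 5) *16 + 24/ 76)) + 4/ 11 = 302.65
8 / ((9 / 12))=32 / 3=10.67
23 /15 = 1.53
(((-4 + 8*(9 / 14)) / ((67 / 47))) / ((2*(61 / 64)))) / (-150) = -6016 / 2145675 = -0.00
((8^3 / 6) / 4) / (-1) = -64 / 3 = -21.33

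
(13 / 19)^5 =371293 / 2476099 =0.15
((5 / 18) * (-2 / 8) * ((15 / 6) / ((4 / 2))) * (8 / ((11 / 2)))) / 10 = -5 / 396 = -0.01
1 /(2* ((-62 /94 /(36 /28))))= -423 /434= -0.97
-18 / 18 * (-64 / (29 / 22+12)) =1408 / 293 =4.81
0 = 0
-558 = -558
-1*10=-10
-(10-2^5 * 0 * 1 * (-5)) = -10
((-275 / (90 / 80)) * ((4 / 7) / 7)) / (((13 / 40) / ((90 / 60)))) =-176000 / 1911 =-92.10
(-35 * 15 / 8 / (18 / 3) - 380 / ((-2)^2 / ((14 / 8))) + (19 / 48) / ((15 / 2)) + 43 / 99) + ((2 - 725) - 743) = -1642.70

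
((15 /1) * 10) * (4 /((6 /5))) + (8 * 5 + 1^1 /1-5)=536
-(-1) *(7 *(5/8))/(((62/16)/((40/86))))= 700/1333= 0.53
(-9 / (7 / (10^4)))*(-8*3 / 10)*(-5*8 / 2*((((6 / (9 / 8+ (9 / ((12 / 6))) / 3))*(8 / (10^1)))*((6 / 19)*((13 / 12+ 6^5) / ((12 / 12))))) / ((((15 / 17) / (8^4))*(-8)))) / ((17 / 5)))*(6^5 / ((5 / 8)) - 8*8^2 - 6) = 5250707478282240000 / 931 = 5639857656586723.95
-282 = -282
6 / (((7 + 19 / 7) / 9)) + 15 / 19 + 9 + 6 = 21.35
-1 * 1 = -1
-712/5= -142.40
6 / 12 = 1 / 2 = 0.50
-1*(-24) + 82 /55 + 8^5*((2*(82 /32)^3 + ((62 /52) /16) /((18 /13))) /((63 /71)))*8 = 310541889974 /31185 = 9958053.23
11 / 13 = 0.85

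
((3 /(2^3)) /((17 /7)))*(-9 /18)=-21 /272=-0.08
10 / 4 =5 / 2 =2.50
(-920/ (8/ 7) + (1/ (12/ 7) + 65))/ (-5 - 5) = 8873/ 120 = 73.94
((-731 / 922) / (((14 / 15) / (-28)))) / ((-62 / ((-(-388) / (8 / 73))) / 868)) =-543502155 / 461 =-1178963.46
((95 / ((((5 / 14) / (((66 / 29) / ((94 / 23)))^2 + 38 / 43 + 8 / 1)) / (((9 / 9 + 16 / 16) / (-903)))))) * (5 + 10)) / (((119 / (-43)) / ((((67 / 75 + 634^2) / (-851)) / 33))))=-10451637386524052 / 24872303680785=-420.21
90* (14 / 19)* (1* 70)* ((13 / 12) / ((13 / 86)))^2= 4530050 / 19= 238423.68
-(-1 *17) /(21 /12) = 68 /7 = 9.71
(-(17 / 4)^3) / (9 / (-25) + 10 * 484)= -0.02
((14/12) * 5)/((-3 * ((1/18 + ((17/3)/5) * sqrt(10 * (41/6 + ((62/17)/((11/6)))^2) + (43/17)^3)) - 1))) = -3850 * sqrt(11286496146)/2640784327 - 30597875/2640784327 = -0.17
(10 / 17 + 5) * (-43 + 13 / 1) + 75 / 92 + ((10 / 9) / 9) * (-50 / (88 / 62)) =-238544675 / 1393524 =-171.18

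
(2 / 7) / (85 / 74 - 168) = -148 / 86429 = -0.00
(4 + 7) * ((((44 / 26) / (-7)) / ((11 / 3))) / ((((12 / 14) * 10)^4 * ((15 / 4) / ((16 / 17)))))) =-3773 / 111881250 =-0.00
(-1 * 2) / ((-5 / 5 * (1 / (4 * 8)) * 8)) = 8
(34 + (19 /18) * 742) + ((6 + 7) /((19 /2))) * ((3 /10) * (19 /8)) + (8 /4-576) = 87911 /360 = 244.20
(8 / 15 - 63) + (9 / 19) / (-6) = -35651 / 570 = -62.55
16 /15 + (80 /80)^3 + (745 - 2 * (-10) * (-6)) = 9406 /15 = 627.07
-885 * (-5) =4425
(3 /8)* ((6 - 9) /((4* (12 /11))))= -33 /128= -0.26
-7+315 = 308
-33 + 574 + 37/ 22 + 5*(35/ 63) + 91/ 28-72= 188777/ 396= 476.71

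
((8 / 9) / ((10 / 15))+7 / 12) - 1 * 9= -85 / 12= -7.08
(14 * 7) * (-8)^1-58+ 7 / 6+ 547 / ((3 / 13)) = 3059 / 2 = 1529.50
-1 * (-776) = 776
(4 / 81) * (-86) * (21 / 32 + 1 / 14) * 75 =-175225 / 756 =-231.78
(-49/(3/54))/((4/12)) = -2646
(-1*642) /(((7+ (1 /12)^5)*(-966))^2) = -1104192995328 /78643130204130625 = -0.00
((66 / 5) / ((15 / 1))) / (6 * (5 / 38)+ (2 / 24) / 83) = 416328 / 373975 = 1.11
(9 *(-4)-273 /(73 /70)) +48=-18234 /73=-249.78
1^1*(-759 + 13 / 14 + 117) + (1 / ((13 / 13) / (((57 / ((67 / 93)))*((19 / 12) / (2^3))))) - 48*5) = -12988109 / 15008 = -865.41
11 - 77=-66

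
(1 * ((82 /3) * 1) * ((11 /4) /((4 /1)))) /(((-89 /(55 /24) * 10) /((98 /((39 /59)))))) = -14342251 /1999296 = -7.17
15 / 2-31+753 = 1459 / 2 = 729.50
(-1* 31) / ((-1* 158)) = 0.20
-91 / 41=-2.22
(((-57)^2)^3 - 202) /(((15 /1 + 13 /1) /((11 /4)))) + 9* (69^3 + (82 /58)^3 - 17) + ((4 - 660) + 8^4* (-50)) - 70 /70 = 9208531051147009 /2731568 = 3371152045.69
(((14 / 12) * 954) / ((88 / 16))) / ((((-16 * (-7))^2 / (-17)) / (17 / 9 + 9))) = -2.99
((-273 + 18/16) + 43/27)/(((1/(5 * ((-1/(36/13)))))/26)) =49331945/3888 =12688.26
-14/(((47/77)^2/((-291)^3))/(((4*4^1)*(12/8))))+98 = 22223066238.62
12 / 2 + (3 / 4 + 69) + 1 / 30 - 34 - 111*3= -17473 / 60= -291.22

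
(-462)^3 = -98611128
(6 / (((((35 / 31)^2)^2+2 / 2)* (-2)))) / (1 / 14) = -19393941 / 1212073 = -16.00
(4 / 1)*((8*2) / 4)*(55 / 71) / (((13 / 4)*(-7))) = -3520 / 6461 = -0.54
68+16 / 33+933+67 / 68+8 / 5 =11265667 / 11220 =1004.07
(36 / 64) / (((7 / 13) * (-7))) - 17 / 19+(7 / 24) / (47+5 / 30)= -4374865 / 4215568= -1.04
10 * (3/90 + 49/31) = 1501/93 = 16.14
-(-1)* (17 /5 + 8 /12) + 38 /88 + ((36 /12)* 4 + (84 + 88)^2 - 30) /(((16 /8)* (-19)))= -9700369 /12540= -773.55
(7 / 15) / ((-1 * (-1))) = 7 / 15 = 0.47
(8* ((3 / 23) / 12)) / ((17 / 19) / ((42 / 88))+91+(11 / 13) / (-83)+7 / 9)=2583126 / 2781732493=0.00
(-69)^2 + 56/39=185735/39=4762.44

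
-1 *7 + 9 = 2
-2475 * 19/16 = -47025/16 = -2939.06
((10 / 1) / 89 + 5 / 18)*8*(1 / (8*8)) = 625 / 12816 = 0.05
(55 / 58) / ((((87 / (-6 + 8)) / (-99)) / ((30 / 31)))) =-54450 / 26071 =-2.09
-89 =-89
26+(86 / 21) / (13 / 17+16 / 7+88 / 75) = 26.97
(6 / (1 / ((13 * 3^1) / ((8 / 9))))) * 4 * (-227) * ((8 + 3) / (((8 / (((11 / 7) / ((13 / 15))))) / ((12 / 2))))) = -100117215 / 28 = -3575614.82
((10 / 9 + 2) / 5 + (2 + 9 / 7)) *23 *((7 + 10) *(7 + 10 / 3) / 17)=877703 / 945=928.79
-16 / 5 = -3.20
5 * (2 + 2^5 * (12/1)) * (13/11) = 2280.91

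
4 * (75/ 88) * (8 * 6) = 1800/ 11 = 163.64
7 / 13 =0.54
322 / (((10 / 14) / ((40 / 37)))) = 18032 / 37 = 487.35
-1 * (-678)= 678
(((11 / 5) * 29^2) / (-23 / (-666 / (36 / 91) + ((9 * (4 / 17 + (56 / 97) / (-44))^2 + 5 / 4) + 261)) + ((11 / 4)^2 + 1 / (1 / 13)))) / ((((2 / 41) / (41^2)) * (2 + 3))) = 619658.72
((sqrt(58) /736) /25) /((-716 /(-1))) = sqrt(58) /13174400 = 0.00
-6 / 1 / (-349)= 6 / 349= 0.02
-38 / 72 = -19 / 36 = -0.53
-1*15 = -15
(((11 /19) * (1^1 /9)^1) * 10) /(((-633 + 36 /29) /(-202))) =644380 /3132891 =0.21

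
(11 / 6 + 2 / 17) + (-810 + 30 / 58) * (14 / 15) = -2229049 / 2958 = -753.57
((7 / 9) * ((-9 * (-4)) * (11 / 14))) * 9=198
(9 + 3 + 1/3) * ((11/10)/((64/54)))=3663/320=11.45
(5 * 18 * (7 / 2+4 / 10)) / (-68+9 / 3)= -27 / 5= -5.40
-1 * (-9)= 9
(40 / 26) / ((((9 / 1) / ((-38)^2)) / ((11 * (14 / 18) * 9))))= 2223760 / 117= 19006.50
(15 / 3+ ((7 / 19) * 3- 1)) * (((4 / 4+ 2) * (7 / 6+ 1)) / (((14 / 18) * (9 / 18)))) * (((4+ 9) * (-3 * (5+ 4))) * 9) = -35851491 / 133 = -269560.08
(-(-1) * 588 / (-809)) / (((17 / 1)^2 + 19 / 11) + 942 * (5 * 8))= -1078 / 56316917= -0.00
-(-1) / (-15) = -1 / 15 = -0.07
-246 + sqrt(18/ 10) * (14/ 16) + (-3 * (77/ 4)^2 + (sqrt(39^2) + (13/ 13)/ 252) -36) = -1365521/ 1008 + 21 * sqrt(5)/ 40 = -1353.51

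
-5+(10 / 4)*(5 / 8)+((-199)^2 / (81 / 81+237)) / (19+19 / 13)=1188767 / 253232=4.69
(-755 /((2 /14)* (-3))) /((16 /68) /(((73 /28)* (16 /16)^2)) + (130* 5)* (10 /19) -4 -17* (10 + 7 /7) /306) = 106812870 /20468321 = 5.22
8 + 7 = 15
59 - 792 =-733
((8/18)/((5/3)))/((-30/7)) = -14/225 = -0.06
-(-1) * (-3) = -3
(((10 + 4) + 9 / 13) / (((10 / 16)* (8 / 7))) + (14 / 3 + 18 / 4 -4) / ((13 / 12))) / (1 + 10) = 1647 / 715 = 2.30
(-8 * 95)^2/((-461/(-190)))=109744000/461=238056.40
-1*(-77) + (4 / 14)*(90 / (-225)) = 2691 / 35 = 76.89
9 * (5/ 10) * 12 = 54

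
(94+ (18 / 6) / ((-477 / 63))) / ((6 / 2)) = 4961 / 159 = 31.20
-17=-17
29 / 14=2.07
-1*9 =-9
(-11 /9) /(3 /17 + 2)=-187 /333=-0.56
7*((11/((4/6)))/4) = 231/8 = 28.88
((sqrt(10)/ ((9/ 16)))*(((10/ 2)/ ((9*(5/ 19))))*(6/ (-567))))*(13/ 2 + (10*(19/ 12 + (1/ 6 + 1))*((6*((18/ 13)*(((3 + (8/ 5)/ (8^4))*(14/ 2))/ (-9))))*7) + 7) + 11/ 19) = 235093123*sqrt(10)/ 1592136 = 466.94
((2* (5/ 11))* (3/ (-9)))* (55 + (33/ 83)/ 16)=-33215/ 1992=-16.67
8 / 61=0.13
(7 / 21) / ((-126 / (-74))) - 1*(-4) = 793 / 189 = 4.20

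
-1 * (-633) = 633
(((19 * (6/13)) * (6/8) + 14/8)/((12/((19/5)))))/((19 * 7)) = 433/21840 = 0.02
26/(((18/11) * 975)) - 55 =-37114/675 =-54.98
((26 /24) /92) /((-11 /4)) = -13 /3036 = -0.00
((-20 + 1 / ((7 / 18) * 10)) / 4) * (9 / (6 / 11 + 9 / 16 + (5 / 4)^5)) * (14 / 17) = -35025408 / 3982675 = -8.79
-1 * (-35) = 35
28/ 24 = 1.17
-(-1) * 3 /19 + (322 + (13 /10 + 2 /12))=92233 /285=323.62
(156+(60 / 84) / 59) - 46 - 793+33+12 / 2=-265967 / 413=-643.99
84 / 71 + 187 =13361 / 71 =188.18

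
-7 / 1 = -7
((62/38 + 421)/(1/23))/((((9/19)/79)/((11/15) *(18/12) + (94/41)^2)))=51967019467/5043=10304782.76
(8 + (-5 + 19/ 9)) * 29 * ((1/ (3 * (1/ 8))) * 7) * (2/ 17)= 149408/ 459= 325.51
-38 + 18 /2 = -29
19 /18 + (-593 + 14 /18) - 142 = -4399 /6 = -733.17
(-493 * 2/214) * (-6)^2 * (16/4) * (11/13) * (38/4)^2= -70477308/1391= -50666.65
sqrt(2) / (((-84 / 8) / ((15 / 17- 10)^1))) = 310*sqrt(2) / 357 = 1.23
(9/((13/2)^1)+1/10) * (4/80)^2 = 193/52000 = 0.00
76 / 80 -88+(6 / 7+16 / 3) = -33961 / 420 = -80.86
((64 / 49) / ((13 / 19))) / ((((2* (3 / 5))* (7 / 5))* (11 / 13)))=15200 / 11319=1.34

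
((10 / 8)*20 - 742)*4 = -2868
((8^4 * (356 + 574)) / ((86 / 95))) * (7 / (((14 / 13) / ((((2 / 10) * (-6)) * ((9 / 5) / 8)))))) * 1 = -317551104 / 43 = -7384909.40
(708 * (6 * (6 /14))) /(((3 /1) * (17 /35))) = 21240 /17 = 1249.41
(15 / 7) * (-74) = -1110 / 7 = -158.57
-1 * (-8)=8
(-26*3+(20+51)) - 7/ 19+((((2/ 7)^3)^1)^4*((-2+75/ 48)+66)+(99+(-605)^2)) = 96282983493293752/ 262984456819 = 366116.63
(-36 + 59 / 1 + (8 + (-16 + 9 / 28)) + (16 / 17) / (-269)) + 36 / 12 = 2345501 / 128044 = 18.32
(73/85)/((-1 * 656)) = -73/55760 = -0.00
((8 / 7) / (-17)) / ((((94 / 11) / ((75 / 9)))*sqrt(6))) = -550*sqrt(6) / 50337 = -0.03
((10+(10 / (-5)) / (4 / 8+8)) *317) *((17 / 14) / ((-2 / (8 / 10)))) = -52622 / 35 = -1503.49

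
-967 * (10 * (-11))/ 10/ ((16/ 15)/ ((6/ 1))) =478665/ 8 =59833.12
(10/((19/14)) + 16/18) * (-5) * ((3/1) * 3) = -7060/19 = -371.58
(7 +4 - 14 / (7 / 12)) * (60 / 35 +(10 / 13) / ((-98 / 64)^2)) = -63748 / 2401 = -26.55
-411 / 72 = -5.71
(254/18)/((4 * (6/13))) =1651/216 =7.64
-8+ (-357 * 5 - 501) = -2294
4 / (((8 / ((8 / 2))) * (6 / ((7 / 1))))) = 7 / 3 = 2.33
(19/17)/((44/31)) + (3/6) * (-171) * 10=-854.21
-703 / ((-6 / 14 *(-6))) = -4921 / 18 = -273.39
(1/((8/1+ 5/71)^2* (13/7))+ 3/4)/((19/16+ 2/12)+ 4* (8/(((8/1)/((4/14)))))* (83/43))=15586958716/73182454683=0.21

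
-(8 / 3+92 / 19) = -428 / 57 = -7.51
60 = 60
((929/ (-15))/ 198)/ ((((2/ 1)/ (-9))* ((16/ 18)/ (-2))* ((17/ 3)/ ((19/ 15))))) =-52953/ 74800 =-0.71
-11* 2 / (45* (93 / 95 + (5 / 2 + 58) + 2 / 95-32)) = -44 / 2655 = -0.02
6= 6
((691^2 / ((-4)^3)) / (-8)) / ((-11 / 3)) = -1432443 / 5632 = -254.34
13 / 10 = 1.30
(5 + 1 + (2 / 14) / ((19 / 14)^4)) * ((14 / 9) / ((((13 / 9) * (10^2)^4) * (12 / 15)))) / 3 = 2755949 / 101650380000000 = 0.00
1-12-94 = -105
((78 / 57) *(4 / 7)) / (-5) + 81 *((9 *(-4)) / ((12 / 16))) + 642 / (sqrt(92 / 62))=-2585624 / 665 + 321 *sqrt(1426) / 23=-3361.12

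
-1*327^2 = -106929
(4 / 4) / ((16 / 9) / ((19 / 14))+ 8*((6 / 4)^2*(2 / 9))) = 171 / 908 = 0.19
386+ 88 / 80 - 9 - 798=-419.90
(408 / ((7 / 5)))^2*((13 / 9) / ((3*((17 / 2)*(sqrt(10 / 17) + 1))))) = 12022400 / 1029 - 707200*sqrt(170) / 1029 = 2722.68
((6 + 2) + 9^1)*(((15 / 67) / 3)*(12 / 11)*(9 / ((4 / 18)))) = 41310 / 737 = 56.05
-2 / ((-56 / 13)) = 13 / 28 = 0.46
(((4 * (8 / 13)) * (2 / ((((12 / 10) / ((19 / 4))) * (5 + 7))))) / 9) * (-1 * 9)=-190 / 117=-1.62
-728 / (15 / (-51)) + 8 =12416 / 5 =2483.20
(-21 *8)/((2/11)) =-924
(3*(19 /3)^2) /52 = 361 /156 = 2.31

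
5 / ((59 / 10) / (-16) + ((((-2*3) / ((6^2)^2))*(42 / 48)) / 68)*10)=-1468800 / 108499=-13.54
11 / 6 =1.83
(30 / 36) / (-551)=-5 / 3306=-0.00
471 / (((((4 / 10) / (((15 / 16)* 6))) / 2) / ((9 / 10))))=190755 / 16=11922.19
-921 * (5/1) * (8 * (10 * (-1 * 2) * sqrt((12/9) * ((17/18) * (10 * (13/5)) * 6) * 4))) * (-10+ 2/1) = -165230217.85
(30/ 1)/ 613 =30/ 613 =0.05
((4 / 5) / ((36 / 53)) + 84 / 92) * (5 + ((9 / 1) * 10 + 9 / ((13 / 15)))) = 592936 / 2691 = 220.34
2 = 2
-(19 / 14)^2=-361 / 196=-1.84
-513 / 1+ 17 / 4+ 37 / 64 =-508.17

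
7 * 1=7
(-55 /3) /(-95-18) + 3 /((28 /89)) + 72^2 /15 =16862441 /47460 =355.30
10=10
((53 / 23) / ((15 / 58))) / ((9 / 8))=24592 / 3105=7.92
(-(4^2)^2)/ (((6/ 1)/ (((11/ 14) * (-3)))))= 704/ 7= 100.57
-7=-7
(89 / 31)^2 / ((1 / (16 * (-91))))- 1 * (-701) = -10859315 / 961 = -11300.02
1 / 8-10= -79 / 8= -9.88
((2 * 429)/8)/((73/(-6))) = -1287/146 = -8.82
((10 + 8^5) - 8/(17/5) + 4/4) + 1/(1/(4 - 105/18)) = 3343031/102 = 32774.81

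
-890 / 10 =-89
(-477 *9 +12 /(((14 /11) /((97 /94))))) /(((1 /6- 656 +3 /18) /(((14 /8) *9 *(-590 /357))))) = -1870707690 /11001431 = -170.04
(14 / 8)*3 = 21 / 4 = 5.25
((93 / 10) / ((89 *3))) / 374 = 31 / 332860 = 0.00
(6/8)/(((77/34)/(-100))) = -33.12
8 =8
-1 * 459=-459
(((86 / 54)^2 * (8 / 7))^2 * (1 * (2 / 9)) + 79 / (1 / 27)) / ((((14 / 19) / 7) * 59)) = 9506444372519 / 27655126758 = 343.75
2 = 2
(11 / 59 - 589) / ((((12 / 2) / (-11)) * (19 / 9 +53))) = 286605 / 14632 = 19.59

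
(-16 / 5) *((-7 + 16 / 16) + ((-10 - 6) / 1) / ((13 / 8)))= 3296 / 65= 50.71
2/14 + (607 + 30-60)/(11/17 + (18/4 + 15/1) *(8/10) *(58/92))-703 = -92924395/143444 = -647.81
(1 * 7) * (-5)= -35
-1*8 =-8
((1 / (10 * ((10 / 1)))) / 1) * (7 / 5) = 7 / 500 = 0.01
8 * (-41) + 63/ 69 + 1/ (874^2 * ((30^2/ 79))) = -224868488321/ 687488400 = -327.09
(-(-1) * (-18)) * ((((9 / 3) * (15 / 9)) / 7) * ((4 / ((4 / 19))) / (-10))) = 171 / 7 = 24.43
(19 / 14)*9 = 171 / 14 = 12.21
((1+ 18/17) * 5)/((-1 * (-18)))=175/306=0.57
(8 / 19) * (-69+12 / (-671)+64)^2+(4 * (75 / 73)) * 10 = 32284363376 / 624484267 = 51.70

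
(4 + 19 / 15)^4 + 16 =39760081 / 50625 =785.38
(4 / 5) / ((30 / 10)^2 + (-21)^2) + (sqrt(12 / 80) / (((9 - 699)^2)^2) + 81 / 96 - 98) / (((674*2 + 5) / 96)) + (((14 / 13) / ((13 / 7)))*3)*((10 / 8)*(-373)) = -140281285499 / 171492750 + sqrt(15) / 31946473659375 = -818.00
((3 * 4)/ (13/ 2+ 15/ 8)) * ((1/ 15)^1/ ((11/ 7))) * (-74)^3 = -90770176/ 3685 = -24632.34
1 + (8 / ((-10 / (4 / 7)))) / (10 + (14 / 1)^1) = 103 / 105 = 0.98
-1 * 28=-28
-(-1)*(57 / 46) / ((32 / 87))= 4959 / 1472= 3.37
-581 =-581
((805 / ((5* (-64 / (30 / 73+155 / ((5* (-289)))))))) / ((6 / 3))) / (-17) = 1031527 / 45907072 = 0.02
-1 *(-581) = 581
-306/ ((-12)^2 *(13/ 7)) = -119/ 104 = -1.14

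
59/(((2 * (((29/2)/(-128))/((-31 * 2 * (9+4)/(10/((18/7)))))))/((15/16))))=10271664/203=50599.33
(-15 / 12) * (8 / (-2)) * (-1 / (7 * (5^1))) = -0.14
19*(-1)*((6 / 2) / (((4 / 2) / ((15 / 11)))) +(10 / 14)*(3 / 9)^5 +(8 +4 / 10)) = -198.52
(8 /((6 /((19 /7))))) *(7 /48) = 19 /36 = 0.53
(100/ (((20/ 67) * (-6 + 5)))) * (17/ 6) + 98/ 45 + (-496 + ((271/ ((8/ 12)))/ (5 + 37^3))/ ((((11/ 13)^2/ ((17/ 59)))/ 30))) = -3913636748444/ 2712355965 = -1442.89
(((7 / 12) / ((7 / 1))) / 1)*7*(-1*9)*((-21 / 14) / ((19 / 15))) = 945 / 152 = 6.22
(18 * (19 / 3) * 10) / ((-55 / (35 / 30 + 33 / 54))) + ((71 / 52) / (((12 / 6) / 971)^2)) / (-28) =-2216158447 / 192192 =-11530.96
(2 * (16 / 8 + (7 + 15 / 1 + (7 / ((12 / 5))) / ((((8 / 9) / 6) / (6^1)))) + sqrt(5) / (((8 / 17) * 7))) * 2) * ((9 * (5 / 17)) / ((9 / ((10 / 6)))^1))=25 * sqrt(5) / 42 + 9475 / 34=280.01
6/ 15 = 0.40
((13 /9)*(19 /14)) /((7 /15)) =1235 /294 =4.20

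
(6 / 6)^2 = 1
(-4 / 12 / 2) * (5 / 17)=-0.05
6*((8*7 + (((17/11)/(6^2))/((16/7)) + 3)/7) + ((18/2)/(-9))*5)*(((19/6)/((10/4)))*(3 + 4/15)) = 303383507/237600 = 1276.87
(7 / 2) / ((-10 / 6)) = -21 / 10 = -2.10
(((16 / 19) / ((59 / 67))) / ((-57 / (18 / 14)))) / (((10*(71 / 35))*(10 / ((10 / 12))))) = -134 / 1512229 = -0.00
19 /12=1.58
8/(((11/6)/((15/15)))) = 48/11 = 4.36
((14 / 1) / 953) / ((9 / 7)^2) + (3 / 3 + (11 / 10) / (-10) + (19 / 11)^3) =62182190887 / 10274388300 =6.05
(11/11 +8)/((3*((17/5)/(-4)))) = -60/17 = -3.53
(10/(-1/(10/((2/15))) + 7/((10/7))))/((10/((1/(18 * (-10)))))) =-5/4398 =-0.00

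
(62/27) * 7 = 434/27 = 16.07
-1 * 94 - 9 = -103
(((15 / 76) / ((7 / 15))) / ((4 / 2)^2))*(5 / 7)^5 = 703125 / 35765296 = 0.02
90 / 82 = 45 / 41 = 1.10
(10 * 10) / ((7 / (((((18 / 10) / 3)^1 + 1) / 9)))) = 160 / 63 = 2.54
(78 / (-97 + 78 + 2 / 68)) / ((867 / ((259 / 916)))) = -3367 / 2510985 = -0.00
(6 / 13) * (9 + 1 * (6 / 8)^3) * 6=5427 / 208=26.09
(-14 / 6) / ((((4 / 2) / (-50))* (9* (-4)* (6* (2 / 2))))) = -175 / 648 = -0.27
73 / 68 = 1.07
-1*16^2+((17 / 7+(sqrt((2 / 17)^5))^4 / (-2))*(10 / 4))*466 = 36314098124612477 / 14111957303143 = 2573.29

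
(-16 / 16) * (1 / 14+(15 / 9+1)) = -115 / 42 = -2.74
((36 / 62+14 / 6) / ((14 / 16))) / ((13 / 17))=36856 / 8463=4.35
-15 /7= -2.14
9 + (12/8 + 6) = 33/2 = 16.50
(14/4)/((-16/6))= -21/16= -1.31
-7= -7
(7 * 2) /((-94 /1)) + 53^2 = 132016 /47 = 2808.85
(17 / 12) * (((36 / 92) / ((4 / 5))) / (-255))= -1 / 368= -0.00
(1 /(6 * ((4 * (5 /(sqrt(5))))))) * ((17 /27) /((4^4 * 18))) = 17 * sqrt(5) /14929920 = 0.00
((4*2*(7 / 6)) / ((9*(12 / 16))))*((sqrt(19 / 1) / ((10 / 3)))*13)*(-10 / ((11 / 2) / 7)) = -20384*sqrt(19) / 297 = -299.16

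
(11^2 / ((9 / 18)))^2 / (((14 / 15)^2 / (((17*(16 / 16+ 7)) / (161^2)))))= 448014600 / 1270129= 352.73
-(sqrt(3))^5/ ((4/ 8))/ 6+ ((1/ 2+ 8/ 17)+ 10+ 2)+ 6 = 645/ 34-3* sqrt(3) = 13.77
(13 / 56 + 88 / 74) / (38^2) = 155 / 157472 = 0.00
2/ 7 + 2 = 16/ 7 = 2.29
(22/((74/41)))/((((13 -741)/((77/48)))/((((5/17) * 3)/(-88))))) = 2255/8373248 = 0.00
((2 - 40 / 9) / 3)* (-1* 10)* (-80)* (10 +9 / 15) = -186560 / 27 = -6909.63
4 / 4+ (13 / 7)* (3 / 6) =27 / 14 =1.93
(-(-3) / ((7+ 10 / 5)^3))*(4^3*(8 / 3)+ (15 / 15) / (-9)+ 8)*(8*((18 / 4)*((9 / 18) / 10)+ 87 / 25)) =396929 / 18225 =21.78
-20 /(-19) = 20 /19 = 1.05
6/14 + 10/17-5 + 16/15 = -5206/1785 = -2.92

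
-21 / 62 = -0.34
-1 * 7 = -7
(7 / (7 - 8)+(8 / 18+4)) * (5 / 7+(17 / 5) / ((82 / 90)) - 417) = 2723269 / 2583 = 1054.30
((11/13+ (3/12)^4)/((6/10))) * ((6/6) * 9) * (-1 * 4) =-42435/832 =-51.00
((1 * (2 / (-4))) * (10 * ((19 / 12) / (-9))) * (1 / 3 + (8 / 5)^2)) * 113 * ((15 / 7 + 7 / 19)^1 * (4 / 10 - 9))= -6211.12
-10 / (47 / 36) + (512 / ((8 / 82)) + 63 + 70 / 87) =5304.15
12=12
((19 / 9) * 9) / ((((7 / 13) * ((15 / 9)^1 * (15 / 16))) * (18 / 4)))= 7904 / 1575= 5.02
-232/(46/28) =-3248/23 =-141.22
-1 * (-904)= 904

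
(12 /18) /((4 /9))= 3 /2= 1.50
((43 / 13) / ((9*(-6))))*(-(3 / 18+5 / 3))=473 / 4212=0.11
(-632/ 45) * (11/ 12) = -1738/ 135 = -12.87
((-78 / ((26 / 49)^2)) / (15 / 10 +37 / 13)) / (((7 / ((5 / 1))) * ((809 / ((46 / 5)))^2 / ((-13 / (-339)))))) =-9435244 / 41785339445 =-0.00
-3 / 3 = -1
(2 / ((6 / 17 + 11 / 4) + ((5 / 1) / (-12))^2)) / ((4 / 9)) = 11016 / 8021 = 1.37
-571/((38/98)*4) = -27979/76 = -368.14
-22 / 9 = -2.44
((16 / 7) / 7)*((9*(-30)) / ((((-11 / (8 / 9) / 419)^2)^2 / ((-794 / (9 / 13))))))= 208497032069226168320 / 1568973483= 132887543561.64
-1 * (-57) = 57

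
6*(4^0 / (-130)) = -3 / 65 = -0.05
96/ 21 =32/ 7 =4.57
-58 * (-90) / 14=2610 / 7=372.86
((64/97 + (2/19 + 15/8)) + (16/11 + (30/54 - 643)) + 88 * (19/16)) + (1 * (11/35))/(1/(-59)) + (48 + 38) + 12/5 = -4740888091/10217592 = -463.99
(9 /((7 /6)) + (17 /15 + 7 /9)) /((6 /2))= 3032 /945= 3.21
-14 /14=-1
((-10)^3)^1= -1000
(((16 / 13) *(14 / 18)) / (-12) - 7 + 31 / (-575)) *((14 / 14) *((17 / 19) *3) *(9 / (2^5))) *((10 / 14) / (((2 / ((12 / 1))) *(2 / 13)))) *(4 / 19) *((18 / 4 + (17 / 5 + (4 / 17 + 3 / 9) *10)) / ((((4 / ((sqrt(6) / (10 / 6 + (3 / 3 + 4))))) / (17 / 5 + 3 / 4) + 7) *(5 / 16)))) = -142.69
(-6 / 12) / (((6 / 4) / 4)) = -4 / 3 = -1.33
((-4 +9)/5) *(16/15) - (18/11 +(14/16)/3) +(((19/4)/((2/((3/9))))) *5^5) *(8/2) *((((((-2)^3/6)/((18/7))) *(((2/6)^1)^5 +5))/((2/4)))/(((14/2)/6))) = -127074486619/2886840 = -44018.54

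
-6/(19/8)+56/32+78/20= 1187/380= 3.12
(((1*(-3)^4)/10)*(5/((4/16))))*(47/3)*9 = 22842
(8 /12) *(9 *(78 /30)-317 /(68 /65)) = -95069 /510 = -186.41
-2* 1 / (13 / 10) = -20 / 13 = -1.54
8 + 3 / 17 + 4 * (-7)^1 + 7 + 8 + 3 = -31 / 17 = -1.82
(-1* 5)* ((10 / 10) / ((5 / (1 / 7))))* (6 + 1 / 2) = -13 / 14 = -0.93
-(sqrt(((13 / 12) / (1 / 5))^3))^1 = -65 * sqrt(195) / 72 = -12.61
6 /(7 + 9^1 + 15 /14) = 84 /239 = 0.35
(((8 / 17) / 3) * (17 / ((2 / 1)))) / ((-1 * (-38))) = 2 / 57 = 0.04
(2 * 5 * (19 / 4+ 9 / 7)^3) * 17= 410278765 / 10976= 37379.63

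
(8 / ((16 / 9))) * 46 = 207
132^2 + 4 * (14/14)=17428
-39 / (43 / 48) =-1872 / 43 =-43.53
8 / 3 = 2.67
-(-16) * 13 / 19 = 208 / 19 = 10.95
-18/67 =-0.27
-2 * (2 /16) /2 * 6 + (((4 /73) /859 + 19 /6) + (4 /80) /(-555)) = 420524242 /174011925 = 2.42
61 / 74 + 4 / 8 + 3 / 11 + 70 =71.60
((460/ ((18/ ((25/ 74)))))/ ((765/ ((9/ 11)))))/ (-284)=-575/ 17684964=-0.00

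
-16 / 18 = -8 / 9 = -0.89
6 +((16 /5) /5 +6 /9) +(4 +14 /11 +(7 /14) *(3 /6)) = 42337 /3300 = 12.83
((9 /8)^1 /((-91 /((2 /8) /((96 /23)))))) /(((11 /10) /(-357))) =17595 /73216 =0.24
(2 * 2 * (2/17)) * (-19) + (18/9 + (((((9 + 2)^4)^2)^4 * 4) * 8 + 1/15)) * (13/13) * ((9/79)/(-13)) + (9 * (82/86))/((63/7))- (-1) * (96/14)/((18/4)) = -46672932501778613599311465265022667028528/78827385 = -592090331320500021652519200000000.00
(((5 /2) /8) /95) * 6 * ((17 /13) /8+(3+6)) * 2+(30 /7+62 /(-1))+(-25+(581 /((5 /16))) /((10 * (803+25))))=-23515094389 /286322400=-82.13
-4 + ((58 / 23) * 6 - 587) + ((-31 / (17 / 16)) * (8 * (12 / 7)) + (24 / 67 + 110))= -158741263 / 183379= -865.65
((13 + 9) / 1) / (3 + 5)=11 / 4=2.75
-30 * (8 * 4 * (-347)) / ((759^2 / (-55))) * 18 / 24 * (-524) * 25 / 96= 56821250 / 17457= 3254.93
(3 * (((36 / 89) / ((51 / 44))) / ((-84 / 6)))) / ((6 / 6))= -792 / 10591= -0.07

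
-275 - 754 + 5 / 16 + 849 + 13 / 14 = -20021 / 112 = -178.76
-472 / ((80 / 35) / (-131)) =54103 / 2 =27051.50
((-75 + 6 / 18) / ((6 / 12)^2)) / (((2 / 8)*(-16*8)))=28 / 3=9.33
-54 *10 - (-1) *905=365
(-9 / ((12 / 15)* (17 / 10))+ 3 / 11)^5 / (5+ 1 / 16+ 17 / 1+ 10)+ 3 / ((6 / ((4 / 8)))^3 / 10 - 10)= -51555108109391319 / 160754580964021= -320.71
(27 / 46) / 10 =27 / 460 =0.06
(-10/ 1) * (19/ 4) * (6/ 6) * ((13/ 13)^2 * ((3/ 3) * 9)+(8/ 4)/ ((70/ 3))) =-3021/ 7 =-431.57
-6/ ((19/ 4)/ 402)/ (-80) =603/ 95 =6.35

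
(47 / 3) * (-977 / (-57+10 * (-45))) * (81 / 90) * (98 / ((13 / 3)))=6750093 / 10985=614.48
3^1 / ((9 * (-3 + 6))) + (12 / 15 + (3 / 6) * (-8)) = -139 / 45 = -3.09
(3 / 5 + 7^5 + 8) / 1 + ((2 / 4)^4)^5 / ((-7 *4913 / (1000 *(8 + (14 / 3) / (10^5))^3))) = 16815.60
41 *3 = 123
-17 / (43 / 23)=-391 / 43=-9.09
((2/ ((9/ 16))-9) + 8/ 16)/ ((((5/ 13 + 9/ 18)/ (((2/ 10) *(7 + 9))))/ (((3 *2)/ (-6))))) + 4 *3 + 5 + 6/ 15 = 36521/ 1035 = 35.29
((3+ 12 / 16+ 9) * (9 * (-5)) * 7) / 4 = -16065 / 16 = -1004.06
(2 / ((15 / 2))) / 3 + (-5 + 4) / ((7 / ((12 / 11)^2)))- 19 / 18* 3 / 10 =-60647 / 152460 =-0.40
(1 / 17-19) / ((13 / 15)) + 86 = 14176 / 221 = 64.14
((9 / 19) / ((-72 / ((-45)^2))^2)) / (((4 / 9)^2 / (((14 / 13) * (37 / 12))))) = 3186185625 / 505856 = 6298.60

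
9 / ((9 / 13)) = 13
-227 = -227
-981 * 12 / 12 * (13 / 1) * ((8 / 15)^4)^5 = -1633689772027902164992 / 36947297000885009765625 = -0.04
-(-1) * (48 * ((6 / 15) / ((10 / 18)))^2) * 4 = 62208 / 625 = 99.53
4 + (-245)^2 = 60029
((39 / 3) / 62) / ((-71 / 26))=-169 / 2201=-0.08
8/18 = 4/9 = 0.44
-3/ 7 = -0.43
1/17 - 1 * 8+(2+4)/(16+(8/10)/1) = -1805/238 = -7.58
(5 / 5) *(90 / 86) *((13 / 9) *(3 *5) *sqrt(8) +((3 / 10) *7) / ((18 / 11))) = 231 / 172 +1950 *sqrt(2) / 43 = 65.48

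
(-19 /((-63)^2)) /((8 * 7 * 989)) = -19 /219819096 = -0.00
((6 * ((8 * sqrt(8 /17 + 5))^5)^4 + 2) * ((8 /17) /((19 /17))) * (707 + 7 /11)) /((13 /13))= 20848426841539019829011900916502391262967424 /421342725193841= 49480922761743633475462890000.00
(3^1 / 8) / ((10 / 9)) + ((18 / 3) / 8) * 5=327 / 80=4.09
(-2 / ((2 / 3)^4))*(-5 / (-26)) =-405 / 208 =-1.95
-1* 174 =-174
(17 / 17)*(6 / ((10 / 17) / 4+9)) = 204 / 311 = 0.66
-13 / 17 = -0.76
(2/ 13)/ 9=2/ 117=0.02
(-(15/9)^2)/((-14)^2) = -25/1764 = -0.01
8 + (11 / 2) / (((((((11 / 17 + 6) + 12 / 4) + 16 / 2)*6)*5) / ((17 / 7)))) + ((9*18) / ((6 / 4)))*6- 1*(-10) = 83919179 / 126000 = 666.03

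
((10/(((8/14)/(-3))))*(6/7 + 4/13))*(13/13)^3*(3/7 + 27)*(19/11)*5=-14500800/1001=-14486.31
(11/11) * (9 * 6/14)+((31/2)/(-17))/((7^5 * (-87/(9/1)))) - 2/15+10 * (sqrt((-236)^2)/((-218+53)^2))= 343832546867/90232917390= 3.81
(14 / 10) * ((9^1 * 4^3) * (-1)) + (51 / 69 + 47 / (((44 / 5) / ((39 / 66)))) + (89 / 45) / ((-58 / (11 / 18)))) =-802.53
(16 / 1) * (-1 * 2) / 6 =-16 / 3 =-5.33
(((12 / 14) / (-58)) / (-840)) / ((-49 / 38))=-19 / 1392580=-0.00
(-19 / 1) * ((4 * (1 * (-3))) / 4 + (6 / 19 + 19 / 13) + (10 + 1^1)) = -2415 / 13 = -185.77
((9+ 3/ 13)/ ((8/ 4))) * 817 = 49020/ 13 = 3770.77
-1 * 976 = -976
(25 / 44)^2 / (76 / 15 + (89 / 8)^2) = 37500 / 14965159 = 0.00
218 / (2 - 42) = -109 / 20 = -5.45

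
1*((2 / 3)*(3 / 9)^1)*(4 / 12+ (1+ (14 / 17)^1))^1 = 220 / 459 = 0.48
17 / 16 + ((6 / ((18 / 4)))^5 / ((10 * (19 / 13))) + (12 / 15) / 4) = 572813 / 369360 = 1.55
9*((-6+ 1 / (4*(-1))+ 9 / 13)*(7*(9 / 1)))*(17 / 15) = -928557 / 260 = -3571.37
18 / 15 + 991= 4961 / 5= 992.20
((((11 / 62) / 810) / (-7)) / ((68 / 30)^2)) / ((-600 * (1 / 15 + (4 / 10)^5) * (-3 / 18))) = -6875 / 8681486016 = -0.00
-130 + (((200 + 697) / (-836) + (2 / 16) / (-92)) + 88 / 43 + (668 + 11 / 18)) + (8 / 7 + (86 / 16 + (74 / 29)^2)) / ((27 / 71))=603316311970973 / 1051357351968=573.85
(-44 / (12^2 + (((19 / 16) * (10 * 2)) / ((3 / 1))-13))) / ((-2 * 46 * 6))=22 / 38341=0.00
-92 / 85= -1.08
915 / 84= 305 / 28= 10.89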